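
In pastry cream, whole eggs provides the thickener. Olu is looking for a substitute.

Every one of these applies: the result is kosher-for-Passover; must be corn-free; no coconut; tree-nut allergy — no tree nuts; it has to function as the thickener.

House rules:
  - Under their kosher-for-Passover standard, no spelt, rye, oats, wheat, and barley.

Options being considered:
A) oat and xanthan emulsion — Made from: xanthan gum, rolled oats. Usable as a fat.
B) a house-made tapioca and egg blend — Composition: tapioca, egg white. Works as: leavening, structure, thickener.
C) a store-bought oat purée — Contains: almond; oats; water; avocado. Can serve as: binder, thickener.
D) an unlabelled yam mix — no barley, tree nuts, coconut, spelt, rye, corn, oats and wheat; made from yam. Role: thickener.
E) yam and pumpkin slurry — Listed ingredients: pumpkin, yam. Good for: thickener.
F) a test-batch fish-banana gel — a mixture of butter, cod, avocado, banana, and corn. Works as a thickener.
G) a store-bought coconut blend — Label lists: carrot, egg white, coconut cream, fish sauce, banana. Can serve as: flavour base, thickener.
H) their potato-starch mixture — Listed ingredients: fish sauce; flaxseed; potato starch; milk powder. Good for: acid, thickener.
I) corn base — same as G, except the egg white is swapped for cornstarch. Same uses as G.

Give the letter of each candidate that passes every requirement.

B, D, E, H

A: not usable as a thickener; has rolled oats, so not kosher-for-Passover — out
B: only egg white and tapioca; none excluded — OK
C: has oats, so not kosher-for-Passover; has almond, so not tree-nut-free — out
D: no corn, kosher-for-Passover — keep
E: all constraints satisfied — valid
F: has corn, so not corn-free — reject
G: has coconut cream, so not coconut-free — no
H: every rule checks out — OK
I: has cornstarch, so not corn-free; has coconut cream, so not coconut-free — out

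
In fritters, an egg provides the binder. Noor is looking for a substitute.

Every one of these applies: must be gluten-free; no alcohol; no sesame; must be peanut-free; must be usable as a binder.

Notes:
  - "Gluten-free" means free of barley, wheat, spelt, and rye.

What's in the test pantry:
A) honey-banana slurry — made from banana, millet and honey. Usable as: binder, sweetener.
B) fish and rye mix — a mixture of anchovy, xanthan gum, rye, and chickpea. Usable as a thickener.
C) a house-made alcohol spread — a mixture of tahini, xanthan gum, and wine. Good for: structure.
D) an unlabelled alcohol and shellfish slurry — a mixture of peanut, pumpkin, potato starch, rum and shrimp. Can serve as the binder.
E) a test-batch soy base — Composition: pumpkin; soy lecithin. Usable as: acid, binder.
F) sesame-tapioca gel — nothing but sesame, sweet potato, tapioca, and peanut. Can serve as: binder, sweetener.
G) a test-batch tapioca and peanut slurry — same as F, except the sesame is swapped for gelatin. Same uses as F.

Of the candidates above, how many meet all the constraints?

A: works as a binder, no peanut, no sesame — keep
B: not usable as a binder; has rye, so not gluten-free — reject
C: not usable as a binder; has tahini, so not sesame-free (and 1 more) — reject
D: has rum, so not alcohol-free; has peanut, so not peanut-free — out
E: works as a binder, no peanut, gluten-free — valid
F: has sesame, so not sesame-free; has peanut, so not peanut-free — no
G: has peanut, so not peanut-free — out

2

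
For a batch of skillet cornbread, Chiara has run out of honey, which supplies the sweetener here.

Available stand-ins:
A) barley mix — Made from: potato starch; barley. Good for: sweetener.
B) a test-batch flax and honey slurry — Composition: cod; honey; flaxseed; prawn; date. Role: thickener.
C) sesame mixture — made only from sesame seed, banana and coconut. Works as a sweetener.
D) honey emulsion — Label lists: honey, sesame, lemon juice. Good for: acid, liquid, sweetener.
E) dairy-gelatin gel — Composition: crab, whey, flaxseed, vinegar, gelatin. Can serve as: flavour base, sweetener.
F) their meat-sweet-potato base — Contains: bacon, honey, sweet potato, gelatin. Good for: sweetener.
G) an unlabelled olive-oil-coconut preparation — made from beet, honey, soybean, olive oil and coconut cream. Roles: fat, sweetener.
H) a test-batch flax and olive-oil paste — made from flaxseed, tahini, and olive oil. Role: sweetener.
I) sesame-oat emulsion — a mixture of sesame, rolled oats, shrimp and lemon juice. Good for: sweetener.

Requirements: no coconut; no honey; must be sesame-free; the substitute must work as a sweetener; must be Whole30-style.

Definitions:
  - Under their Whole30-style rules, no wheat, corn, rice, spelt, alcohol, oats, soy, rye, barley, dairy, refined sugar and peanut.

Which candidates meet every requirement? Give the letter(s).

none

A: has barley, so not Whole30-style — out
B: not usable as a sweetener; has honey, so not honey-free — no
C: has coconut, so not coconut-free; has sesame seed, so not sesame-free — reject
D: has honey, so not honey-free; has sesame, so not sesame-free — no
E: has whey, so not Whole30-style — reject
F: has honey, so not honey-free — no
G: has soybean, so not Whole30-style; has honey, so not honey-free (and 1 more) — out
H: has tahini, so not sesame-free — no
I: has rolled oats, so not Whole30-style; has sesame, so not sesame-free — out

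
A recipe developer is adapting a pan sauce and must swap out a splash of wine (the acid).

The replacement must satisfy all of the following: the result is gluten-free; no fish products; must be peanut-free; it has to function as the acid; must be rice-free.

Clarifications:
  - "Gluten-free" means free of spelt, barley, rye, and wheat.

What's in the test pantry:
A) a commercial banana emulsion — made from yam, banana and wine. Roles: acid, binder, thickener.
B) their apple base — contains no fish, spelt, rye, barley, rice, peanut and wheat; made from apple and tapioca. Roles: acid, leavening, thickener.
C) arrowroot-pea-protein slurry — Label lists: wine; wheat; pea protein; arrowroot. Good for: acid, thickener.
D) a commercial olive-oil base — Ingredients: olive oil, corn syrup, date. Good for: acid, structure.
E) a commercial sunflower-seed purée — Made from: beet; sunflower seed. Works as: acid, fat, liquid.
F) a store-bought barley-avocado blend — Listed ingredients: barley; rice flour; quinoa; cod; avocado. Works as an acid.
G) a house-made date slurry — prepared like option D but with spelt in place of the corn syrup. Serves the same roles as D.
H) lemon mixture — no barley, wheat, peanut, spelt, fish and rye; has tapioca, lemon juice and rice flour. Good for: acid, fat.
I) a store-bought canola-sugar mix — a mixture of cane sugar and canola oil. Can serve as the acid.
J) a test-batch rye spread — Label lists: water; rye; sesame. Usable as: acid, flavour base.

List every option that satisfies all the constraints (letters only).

A: all constraints satisfied — OK
B: no rice, no fish — valid
C: has wheat, so not gluten-free — out
D: works as an acid, gluten-free, no rice — valid
E: only sunflower seed and beet; none excluded — keep
F: has barley, so not gluten-free; has cod, so not fish-free (and 1 more) — reject
G: has spelt, so not gluten-free — no
H: has rice flour, so not rice-free — out
I: no peanut, no fish — keep
J: has rye, so not gluten-free — reject

A, B, D, E, I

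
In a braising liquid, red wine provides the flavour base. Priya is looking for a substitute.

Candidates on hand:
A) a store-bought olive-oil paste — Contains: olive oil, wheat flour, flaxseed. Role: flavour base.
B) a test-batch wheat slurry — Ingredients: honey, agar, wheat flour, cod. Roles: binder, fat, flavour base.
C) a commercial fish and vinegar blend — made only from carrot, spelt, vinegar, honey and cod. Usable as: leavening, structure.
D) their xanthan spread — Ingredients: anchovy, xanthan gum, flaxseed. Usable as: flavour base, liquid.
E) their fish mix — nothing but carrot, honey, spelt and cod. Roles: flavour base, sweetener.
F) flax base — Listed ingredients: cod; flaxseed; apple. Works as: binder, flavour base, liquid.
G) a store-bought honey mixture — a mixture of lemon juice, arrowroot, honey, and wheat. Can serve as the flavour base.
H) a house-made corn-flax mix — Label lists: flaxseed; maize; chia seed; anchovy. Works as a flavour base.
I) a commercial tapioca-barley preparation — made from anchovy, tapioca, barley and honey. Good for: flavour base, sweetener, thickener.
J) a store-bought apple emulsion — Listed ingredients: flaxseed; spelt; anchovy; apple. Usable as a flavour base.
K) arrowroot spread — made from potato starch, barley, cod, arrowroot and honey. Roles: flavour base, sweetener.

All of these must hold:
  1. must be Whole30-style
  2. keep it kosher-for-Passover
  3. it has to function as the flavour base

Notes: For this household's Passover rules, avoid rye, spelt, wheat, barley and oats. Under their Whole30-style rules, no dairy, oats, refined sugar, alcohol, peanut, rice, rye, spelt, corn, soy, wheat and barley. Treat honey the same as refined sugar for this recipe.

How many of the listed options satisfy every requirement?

A: has wheat flour, so not kosher-for-Passover; has wheat flour, so not Whole30-style — reject
B: has wheat flour, so not kosher-for-Passover; has honey, so not Whole30-style — reject
C: not usable as a flavour base; has spelt, so not kosher-for-Passover (and 1 more) — no
D: works as a flavour base, Whole30-style, kosher-for-Passover — OK
E: has spelt, so not kosher-for-Passover; has honey, so not Whole30-style — reject
F: Whole30-style, kosher-for-Passover — keep
G: has wheat, so not kosher-for-Passover; has honey, so not Whole30-style — reject
H: has maize, so not Whole30-style — out
I: has barley, so not kosher-for-Passover; has barley, so not Whole30-style — no
J: has spelt, so not kosher-for-Passover; has spelt, so not Whole30-style — out
K: has barley, so not kosher-for-Passover; has barley, so not Whole30-style — reject

2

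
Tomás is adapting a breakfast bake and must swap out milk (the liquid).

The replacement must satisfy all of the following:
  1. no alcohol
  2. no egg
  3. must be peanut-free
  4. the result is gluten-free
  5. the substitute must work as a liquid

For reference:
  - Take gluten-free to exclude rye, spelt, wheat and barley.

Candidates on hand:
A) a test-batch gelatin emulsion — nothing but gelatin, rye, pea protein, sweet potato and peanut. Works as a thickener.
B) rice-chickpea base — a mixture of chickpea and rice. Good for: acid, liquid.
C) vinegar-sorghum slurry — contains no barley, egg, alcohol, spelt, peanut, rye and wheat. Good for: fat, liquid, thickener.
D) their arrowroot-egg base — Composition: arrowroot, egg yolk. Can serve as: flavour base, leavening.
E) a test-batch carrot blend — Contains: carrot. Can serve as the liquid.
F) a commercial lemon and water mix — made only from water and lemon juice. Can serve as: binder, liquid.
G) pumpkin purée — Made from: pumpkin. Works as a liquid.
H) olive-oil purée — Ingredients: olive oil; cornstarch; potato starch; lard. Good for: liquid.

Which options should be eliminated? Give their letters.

A: not usable as a liquid; has rye, so not gluten-free (and 1 more) — no
B: no egg, gluten-free — valid
C: no peanut, no egg — keep
D: not usable as a liquid; has egg yolk, so not egg-free — out
E: no alcohol, no peanut — keep
F: every rule checks out — valid
G: all constraints satisfied — OK
H: cornstarch and lard etc. — none of it excluded — OK

A, D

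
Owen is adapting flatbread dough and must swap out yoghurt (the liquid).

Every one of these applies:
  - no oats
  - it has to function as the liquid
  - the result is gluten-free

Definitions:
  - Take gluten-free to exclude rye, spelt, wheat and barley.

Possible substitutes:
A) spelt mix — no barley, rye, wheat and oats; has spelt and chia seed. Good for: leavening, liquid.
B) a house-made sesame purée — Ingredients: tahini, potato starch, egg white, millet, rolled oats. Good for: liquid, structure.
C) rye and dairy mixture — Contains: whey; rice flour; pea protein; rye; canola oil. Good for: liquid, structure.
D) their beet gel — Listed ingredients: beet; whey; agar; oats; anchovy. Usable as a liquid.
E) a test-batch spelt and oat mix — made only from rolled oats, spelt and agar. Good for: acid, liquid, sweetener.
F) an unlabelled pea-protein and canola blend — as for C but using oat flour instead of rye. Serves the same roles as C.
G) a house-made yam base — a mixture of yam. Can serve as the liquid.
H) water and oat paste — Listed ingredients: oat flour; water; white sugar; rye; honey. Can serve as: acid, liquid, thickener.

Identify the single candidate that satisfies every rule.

G

A: has spelt, so not gluten-free — out
B: has rolled oats, so not oat-free — no
C: has rye, so not gluten-free — reject
D: has oats, so not oat-free — out
E: has spelt, so not gluten-free; has rolled oats, so not oat-free — reject
F: has oat flour, so not oat-free — out
G: only yam; none excluded — valid
H: has rye, so not gluten-free; has oat flour, so not oat-free — out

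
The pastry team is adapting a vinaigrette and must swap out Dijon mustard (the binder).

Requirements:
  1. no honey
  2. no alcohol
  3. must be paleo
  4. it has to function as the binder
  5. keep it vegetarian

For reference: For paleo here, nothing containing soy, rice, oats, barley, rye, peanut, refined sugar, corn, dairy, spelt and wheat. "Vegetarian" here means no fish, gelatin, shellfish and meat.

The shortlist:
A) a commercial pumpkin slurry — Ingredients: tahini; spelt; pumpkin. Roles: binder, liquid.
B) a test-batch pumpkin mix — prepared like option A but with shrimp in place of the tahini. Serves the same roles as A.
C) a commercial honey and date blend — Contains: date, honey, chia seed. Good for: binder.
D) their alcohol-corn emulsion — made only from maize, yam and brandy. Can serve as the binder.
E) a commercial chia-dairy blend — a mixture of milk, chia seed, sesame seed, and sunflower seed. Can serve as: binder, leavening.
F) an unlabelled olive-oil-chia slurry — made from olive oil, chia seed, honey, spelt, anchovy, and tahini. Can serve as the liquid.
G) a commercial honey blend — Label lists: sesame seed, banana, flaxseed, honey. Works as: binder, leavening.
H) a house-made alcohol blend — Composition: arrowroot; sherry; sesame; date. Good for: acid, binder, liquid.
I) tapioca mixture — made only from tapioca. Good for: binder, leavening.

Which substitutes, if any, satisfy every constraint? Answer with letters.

A: has spelt, so not paleo — reject
B: has spelt, so not paleo; has shrimp, so not vegetarian — reject
C: has honey, so not honey-free — out
D: has maize, so not paleo; has brandy, so not alcohol-free — reject
E: has milk, so not paleo — out
F: not usable as a binder; has spelt, so not paleo (and 2 more) — reject
G: has honey, so not honey-free — reject
H: has sherry, so not alcohol-free — out
I: every rule checks out — OK

I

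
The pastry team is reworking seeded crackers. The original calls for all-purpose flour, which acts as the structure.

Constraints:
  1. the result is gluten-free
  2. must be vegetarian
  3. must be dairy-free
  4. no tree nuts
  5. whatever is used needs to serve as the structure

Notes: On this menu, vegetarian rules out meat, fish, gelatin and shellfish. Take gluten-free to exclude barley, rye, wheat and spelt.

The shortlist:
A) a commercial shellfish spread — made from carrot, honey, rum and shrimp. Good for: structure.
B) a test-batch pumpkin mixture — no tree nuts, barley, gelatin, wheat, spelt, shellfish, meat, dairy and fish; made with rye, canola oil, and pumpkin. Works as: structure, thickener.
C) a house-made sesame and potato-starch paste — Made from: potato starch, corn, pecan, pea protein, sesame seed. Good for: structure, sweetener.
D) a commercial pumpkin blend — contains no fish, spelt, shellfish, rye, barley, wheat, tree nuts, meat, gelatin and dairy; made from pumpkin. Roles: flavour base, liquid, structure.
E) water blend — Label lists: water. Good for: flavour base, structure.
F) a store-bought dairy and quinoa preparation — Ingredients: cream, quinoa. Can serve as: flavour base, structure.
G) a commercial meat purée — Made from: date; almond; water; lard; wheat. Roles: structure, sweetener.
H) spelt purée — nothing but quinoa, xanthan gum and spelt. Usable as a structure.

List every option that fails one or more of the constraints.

A, B, C, F, G, H

A: has shrimp, so not vegetarian — out
B: has rye, so not gluten-free — no
C: has pecan, so not tree-nut-free — no
D: works as a structure, no dairy, no tree nuts — keep
E: only water; none excluded — valid
F: has cream, so not dairy-free — out
G: has lard, so not vegetarian; has wheat, so not gluten-free (and 1 more) — no
H: has spelt, so not gluten-free — reject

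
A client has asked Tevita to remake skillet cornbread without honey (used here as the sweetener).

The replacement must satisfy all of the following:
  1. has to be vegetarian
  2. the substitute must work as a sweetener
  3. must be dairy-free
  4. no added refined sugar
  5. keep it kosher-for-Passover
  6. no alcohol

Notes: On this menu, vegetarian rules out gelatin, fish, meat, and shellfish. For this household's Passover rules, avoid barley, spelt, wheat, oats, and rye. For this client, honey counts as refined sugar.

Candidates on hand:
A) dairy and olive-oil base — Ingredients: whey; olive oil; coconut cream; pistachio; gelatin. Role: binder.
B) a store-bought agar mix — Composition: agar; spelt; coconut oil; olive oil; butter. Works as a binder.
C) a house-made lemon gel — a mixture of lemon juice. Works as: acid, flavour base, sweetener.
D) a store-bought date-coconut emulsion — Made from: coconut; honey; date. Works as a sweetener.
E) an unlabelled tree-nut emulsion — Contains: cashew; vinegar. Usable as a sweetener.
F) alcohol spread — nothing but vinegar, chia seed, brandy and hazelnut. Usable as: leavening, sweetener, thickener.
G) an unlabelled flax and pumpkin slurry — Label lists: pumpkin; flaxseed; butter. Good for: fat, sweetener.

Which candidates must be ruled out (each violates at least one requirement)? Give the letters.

A: not usable as a sweetener; has gelatin, so not vegetarian (and 1 more) — no
B: not usable as a sweetener; has spelt, so not kosher-for-Passover (and 1 more) — out
C: no dairy, no alcohol — OK
D: has honey, so not no-added-sugar — out
E: only cashew and vinegar; none excluded — valid
F: has brandy, so not alcohol-free — no
G: has butter, so not dairy-free — out

A, B, D, F, G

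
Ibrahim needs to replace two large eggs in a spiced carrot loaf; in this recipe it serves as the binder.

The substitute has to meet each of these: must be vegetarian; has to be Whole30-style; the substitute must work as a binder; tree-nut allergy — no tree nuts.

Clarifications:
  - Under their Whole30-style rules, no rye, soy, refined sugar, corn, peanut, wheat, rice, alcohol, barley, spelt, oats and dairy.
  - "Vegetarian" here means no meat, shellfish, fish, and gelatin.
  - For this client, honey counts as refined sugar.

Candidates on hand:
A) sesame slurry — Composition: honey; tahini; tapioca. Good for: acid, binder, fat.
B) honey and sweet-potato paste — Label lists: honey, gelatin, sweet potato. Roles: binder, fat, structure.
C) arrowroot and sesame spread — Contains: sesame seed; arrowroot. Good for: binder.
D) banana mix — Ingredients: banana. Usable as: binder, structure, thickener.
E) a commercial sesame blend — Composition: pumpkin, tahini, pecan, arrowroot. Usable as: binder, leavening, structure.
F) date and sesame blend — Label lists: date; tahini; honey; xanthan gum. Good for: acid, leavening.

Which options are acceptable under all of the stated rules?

A: has honey, so not Whole30-style — reject
B: has honey, so not Whole30-style; has gelatin, so not vegetarian — out
C: only sesame seed and arrowroot; none excluded — keep
D: works as a binder, vegetarian, no tree nuts — OK
E: has pecan, so not tree-nut-free — no
F: not usable as a binder; has honey, so not Whole30-style — out

C, D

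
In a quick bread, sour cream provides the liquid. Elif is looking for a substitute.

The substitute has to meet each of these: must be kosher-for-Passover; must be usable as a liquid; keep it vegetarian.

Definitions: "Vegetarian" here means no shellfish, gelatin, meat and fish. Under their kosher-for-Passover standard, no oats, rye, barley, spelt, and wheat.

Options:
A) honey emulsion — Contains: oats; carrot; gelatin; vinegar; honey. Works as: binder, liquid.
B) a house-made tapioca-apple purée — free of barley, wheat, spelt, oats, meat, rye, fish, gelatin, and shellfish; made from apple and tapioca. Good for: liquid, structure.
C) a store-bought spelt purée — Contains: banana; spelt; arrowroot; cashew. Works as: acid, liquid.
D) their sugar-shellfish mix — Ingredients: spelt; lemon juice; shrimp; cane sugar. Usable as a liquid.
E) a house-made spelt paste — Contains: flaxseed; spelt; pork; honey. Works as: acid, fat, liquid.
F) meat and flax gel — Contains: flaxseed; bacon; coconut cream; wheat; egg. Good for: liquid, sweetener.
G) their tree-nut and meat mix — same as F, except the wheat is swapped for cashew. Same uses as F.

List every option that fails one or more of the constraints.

A: has gelatin, so not vegetarian; has oats, so not kosher-for-Passover — reject
B: kosher-for-Passover, vegetarian — keep
C: has spelt, so not kosher-for-Passover — no
D: has shrimp, so not vegetarian; has spelt, so not kosher-for-Passover — no
E: has pork, so not vegetarian; has spelt, so not kosher-for-Passover — reject
F: has bacon, so not vegetarian; has wheat, so not kosher-for-Passover — reject
G: has bacon, so not vegetarian — reject

A, C, D, E, F, G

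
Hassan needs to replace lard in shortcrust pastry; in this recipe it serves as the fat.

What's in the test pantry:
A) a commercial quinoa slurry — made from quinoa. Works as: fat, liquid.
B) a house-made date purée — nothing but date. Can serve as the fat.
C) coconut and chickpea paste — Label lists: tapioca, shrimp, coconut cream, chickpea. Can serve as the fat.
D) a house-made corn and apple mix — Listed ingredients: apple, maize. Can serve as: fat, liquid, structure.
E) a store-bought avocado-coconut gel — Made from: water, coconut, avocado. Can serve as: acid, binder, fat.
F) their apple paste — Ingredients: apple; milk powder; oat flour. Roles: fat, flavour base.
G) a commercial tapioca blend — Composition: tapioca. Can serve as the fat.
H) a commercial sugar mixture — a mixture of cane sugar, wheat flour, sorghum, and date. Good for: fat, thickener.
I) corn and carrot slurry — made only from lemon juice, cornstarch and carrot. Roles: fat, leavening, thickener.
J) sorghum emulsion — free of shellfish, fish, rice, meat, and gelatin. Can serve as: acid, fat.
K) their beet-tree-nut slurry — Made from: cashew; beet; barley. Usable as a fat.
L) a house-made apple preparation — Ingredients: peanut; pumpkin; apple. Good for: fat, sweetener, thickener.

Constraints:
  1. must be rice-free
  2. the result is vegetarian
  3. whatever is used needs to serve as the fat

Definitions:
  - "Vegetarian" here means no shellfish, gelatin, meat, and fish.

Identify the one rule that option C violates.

vegetarian

usable as a fat: satisfied
vegetarian: has shrimp — fails
rice-free: satisfied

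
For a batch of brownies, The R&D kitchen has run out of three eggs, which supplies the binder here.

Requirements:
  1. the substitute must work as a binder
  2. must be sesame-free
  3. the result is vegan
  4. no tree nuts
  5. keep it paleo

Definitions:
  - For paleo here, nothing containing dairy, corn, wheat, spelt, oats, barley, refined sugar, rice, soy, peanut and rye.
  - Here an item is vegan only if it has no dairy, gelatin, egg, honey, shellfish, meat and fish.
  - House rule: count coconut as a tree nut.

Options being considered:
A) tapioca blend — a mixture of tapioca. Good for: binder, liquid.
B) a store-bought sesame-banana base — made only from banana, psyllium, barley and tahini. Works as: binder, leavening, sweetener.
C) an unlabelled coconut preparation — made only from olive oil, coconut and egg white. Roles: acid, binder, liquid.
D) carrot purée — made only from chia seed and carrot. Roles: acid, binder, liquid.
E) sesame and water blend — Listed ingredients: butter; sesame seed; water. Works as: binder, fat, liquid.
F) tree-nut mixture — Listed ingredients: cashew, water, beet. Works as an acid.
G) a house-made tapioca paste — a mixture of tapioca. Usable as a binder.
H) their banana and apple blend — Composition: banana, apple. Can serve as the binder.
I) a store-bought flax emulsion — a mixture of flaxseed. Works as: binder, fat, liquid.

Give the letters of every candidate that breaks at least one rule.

B, C, E, F

A: only tapioca; none excluded — OK
B: has barley, so not paleo; has tahini, so not sesame-free — reject
C: has egg white, so not vegan; has coconut, so not tree-nut-free — out
D: only chia seed and carrot; none excluded — keep
E: has butter, so not paleo; has butter, so not vegan (and 1 more) — no
F: not usable as a binder; has cashew, so not tree-nut-free — reject
G: nothing on the exclusion list — valid
H: all constraints satisfied — keep
I: only flaxseed; none excluded — keep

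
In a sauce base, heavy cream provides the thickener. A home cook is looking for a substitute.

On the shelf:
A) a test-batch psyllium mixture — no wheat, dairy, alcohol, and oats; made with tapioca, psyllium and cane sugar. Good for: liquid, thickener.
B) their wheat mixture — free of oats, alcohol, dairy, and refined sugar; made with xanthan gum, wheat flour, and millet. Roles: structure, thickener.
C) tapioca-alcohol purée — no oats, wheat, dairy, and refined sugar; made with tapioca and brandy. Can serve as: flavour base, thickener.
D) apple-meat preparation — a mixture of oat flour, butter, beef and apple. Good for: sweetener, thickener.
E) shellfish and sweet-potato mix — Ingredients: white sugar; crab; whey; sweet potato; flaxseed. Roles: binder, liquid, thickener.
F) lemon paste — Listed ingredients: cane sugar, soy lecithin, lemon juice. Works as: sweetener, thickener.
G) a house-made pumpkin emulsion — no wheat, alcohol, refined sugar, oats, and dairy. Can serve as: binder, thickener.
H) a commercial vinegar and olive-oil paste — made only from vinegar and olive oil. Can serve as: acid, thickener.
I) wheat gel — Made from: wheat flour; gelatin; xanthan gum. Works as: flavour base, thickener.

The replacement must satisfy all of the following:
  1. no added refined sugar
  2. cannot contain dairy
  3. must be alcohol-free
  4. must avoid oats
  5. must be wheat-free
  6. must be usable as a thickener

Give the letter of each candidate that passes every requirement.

G, H

A: has cane sugar, so not no-added-sugar — out
B: has wheat flour, so not wheat-free — no
C: has brandy, so not alcohol-free — no
D: has oat flour, so not oat-free; has butter, so not dairy-free — reject
E: has white sugar, so not no-added-sugar; has whey, so not dairy-free — reject
F: has cane sugar, so not no-added-sugar — out
G: no dairy, no refined sugar — OK
H: every rule checks out — OK
I: has wheat flour, so not wheat-free — reject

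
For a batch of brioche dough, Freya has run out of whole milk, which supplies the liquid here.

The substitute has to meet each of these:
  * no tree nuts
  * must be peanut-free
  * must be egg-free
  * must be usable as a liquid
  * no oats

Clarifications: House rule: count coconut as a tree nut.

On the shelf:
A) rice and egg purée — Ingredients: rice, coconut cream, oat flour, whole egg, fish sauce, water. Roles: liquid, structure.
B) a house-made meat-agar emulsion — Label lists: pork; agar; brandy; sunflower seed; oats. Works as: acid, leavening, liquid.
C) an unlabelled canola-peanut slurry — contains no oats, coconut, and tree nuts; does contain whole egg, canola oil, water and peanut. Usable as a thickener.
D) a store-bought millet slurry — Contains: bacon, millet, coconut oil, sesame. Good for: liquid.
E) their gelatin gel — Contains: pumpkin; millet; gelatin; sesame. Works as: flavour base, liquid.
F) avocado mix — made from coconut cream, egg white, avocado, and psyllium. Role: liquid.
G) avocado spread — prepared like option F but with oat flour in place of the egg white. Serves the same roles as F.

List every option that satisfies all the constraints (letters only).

E

A: has whole egg, so not egg-free; has oat flour, so not oat-free (and 1 more) — no
B: has oats, so not oat-free — out
C: not usable as a liquid; has whole egg, so not egg-free (and 1 more) — no
D: has coconut oil, so not tree-nut-free — reject
E: works as a liquid, no egg, no oats — valid
F: has egg white, so not egg-free; has coconut cream, so not tree-nut-free — out
G: has oat flour, so not oat-free; has coconut cream, so not tree-nut-free — out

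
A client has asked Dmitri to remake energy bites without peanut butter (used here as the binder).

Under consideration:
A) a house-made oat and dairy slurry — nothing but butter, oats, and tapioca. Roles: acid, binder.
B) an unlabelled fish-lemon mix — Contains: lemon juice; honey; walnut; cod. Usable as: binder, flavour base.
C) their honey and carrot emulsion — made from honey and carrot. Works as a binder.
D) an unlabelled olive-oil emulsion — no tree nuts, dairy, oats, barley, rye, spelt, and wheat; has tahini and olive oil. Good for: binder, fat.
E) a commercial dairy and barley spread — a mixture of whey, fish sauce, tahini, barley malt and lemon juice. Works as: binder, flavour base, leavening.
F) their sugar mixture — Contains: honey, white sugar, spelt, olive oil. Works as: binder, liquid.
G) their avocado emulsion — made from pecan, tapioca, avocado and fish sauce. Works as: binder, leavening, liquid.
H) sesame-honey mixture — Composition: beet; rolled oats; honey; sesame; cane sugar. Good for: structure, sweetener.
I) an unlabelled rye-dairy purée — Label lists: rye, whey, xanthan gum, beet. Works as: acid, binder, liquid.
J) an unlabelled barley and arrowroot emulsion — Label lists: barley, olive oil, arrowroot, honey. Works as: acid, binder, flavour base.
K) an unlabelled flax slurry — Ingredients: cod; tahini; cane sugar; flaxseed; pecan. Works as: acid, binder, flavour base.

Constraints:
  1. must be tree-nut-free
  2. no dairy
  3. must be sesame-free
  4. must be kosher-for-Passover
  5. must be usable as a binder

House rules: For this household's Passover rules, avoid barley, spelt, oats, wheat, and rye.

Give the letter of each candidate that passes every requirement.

A: has oats, so not kosher-for-Passover; has butter, so not dairy-free — reject
B: has walnut, so not tree-nut-free — out
C: every rule checks out — OK
D: has tahini, so not sesame-free — no
E: has barley malt, so not kosher-for-Passover; has tahini, so not sesame-free (and 1 more) — no
F: has spelt, so not kosher-for-Passover — out
G: has pecan, so not tree-nut-free — reject
H: not usable as a binder; has rolled oats, so not kosher-for-Passover (and 1 more) — no
I: has rye, so not kosher-for-Passover; has whey, so not dairy-free — out
J: has barley, so not kosher-for-Passover — no
K: has pecan, so not tree-nut-free; has tahini, so not sesame-free — out

C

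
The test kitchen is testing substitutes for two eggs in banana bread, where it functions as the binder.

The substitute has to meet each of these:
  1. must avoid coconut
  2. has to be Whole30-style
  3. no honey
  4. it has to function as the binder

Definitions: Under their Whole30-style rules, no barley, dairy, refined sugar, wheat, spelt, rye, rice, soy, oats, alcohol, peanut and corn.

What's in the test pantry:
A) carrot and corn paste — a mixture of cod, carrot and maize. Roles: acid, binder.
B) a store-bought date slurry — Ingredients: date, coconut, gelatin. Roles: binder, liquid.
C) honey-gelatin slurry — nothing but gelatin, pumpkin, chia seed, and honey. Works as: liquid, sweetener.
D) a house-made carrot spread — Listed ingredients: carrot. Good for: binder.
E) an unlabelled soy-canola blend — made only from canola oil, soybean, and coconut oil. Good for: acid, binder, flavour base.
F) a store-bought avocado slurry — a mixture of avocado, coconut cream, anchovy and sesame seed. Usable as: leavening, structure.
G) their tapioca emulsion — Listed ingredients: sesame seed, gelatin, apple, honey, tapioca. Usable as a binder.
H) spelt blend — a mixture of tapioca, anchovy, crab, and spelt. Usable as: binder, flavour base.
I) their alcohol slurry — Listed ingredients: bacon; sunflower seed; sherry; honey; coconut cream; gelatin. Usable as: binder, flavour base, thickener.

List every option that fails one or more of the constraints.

A, B, C, E, F, G, H, I

A: has maize, so not Whole30-style — no
B: has coconut, so not coconut-free — out
C: not usable as a binder; has honey, so not honey-free — no
D: Whole30-style, no honey — OK
E: has soybean, so not Whole30-style; has coconut oil, so not coconut-free — out
F: not usable as a binder; has coconut cream, so not coconut-free — reject
G: has honey, so not honey-free — no
H: has spelt, so not Whole30-style — out
I: has sherry, so not Whole30-style; has coconut cream, so not coconut-free (and 1 more) — reject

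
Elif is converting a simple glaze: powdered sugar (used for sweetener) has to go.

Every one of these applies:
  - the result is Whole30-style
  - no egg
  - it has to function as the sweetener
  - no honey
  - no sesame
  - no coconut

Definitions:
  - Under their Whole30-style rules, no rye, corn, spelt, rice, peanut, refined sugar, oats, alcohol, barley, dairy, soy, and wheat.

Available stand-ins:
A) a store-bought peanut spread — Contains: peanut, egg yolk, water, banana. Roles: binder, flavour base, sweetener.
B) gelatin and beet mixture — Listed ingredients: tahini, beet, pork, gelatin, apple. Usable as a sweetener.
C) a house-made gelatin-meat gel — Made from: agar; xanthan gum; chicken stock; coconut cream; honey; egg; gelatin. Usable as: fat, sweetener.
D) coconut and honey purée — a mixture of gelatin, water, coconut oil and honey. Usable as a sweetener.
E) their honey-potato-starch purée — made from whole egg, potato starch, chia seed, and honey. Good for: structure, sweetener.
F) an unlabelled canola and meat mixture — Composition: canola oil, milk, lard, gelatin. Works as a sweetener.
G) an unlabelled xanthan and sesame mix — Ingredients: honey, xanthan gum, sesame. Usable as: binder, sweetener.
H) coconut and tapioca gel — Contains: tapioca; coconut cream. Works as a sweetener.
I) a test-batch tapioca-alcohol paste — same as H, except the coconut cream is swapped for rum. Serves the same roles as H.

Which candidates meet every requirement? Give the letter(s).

A: has peanut, so not Whole30-style; has egg yolk, so not egg-free — reject
B: has tahini, so not sesame-free — reject
C: has coconut cream, so not coconut-free; has honey, so not honey-free (and 1 more) — reject
D: has coconut oil, so not coconut-free; has honey, so not honey-free — no
E: has honey, so not honey-free; has whole egg, so not egg-free — no
F: has milk, so not Whole30-style — reject
G: has sesame, so not sesame-free; has honey, so not honey-free — no
H: has coconut cream, so not coconut-free — reject
I: has rum, so not Whole30-style — reject

none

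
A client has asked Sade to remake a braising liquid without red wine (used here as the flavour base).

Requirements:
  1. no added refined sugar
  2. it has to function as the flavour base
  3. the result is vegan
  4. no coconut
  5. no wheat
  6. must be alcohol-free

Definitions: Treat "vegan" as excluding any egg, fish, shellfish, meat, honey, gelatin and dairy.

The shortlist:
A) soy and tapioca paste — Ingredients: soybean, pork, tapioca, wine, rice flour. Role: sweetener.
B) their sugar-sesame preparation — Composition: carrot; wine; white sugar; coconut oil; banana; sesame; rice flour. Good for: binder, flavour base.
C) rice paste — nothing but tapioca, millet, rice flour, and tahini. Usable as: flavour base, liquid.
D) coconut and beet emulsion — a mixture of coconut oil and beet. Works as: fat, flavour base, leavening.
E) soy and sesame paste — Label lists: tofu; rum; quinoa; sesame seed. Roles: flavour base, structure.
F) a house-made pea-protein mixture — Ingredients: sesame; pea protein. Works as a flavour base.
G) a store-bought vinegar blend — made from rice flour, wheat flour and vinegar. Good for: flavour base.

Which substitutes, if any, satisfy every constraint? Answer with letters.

A: not usable as a flavour base; has pork, so not vegan (and 1 more) — no
B: has white sugar, so not no-added-sugar; has coconut oil, so not coconut-free (and 1 more) — reject
C: no alcohol, no wheat — valid
D: has coconut oil, so not coconut-free — no
E: has rum, so not alcohol-free — no
F: only sesame and pea protein; none excluded — valid
G: has wheat flour, so not wheat-free — out

C, F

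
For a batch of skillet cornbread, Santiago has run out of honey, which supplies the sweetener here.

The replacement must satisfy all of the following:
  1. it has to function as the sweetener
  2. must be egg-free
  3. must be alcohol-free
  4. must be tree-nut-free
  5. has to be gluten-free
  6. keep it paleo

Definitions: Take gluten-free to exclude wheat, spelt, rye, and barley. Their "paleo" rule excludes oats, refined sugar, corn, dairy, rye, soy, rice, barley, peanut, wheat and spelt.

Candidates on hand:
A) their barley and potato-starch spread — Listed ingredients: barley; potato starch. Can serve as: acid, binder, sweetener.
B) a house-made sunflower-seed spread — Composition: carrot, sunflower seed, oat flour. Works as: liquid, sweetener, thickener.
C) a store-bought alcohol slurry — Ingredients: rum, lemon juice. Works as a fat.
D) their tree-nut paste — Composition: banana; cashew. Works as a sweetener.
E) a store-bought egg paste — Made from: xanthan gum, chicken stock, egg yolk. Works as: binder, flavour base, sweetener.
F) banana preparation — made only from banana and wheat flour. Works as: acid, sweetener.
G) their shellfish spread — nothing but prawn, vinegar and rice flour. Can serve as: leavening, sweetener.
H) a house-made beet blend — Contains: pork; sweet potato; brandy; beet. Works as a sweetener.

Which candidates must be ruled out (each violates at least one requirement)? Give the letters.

A, B, C, D, E, F, G, H

A: has barley, so not gluten-free; has barley, so not paleo — no
B: has oat flour, so not paleo — reject
C: not usable as a sweetener; has rum, so not alcohol-free — reject
D: has cashew, so not tree-nut-free — out
E: has egg yolk, so not egg-free — out
F: has wheat flour, so not gluten-free; has wheat flour, so not paleo — out
G: has rice flour, so not paleo — out
H: has brandy, so not alcohol-free — reject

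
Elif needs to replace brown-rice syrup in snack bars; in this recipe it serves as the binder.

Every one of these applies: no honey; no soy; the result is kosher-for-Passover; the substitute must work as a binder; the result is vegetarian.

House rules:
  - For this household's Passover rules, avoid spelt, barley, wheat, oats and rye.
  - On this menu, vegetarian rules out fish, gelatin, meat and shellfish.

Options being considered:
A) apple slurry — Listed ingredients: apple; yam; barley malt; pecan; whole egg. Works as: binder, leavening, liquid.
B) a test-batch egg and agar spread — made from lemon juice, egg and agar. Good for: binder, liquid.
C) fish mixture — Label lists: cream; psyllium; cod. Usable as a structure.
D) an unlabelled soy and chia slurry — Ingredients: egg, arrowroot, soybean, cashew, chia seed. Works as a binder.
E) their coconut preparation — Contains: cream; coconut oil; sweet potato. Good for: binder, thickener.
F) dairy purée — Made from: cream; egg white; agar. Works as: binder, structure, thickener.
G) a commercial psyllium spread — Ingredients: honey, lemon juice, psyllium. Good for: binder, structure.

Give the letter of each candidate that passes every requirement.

A: has barley malt, so not kosher-for-Passover — out
B: all constraints satisfied — keep
C: not usable as a binder; has cod, so not vegetarian — out
D: has soybean, so not soy-free — no
E: works as a binder, vegetarian, no honey — valid
F: nothing on the exclusion list — keep
G: has honey, so not honey-free — no

B, E, F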